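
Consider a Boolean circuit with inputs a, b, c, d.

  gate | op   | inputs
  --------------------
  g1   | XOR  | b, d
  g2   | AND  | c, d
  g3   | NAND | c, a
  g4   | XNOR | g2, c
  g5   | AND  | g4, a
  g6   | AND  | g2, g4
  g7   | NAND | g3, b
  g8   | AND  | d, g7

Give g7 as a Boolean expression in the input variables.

(c NAND a) NAND b

g3 = c NAND a
g7 = g3 NAND b = (c NAND a) NAND b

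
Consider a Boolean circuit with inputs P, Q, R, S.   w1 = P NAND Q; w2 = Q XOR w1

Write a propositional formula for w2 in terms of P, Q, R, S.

Q XOR (P NAND Q)

w1 = P NAND Q
w2 = Q XOR w1 = Q XOR (P NAND Q)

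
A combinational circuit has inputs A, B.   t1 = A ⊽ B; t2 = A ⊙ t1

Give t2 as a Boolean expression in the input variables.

A ⊙ (A ⊽ B)

t1 = A ⊽ B
t2 = A ⊙ t1 = A ⊙ (A ⊽ B)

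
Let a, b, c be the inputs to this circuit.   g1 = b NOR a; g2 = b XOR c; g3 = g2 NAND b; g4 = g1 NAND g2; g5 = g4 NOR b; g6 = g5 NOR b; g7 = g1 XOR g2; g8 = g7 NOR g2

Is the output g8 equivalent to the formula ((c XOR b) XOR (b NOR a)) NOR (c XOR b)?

g1 = b NOR a
g2 = b XOR c
g7 = g1 XOR g2 = (b NOR a) XOR (b XOR c)
g8 = g7 NOR g2 = ((b NOR a) XOR (b XOR c)) NOR (b XOR c)
At a=0, b=0, c=0: circuit gives 0, formula gives 0.
At a=0, b=1, c=1: circuit gives 1, formula gives 1.
Agrees on all 8 inputs.

Yes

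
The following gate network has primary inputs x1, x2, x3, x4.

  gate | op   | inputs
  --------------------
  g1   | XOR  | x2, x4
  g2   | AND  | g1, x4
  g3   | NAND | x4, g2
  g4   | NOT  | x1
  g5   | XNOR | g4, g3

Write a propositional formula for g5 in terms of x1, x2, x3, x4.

NOT x1 XNOR (x4 NAND ((x2 XOR x4) AND x4))

g1 = x2 XOR x4
g2 = g1 AND x4 = (x2 XOR x4) AND x4
g3 = x4 NAND g2 = x4 NAND ((x2 XOR x4) AND x4)
g4 = NOT x1
g5 = g4 XNOR g3 = NOT x1 XNOR (x4 NAND ((x2 XOR x4) AND x4))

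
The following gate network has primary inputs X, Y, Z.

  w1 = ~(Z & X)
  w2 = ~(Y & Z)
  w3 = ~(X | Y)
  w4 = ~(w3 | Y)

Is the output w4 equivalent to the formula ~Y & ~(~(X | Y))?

Yes

w3 = ~(X | Y)
w4 = ~(w3 | Y) = ~((~(X | Y)) | Y)
At X=0, Y=0, Z=0: circuit gives 0, formula gives 0.
At X=1, Y=0, Z=0: circuit gives 1, formula gives 1.
Agrees on all 8 inputs.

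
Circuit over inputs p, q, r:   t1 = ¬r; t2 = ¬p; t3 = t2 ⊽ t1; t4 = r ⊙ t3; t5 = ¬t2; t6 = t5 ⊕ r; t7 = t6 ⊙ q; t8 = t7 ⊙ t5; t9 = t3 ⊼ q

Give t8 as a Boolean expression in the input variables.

t2 = ¬p
t5 = ¬t2 = ¬¬p
t6 = t5 ⊕ r = ¬¬p ⊕ r
t7 = t6 ⊙ q = (¬¬p ⊕ r) ⊙ q
t8 = t7 ⊙ t5 = ((¬¬p ⊕ r) ⊙ q) ⊙ ¬¬p

((¬¬p ⊕ r) ⊙ q) ⊙ ¬¬p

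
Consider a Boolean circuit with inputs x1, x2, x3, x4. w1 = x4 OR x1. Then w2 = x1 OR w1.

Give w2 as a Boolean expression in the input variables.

x1 OR (x4 OR x1)

w1 = x4 OR x1
w2 = x1 OR w1 = x1 OR (x4 OR x1)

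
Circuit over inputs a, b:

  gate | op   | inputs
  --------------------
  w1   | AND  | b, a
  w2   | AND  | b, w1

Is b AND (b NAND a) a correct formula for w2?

w1 = b AND a
w2 = b AND w1 = b AND (b AND a)
At a=0, b=1: circuit gives 0, formula gives 1.

No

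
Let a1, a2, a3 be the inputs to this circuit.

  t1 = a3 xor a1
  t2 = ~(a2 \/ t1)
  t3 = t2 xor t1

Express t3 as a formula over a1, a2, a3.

(~(a2 \/ (a3 xor a1))) xor (a3 xor a1)

t1 = a3 xor a1
t2 = ~(a2 \/ t1) = ~(a2 \/ (a3 xor a1))
t3 = t2 xor t1 = (~(a2 \/ (a3 xor a1))) xor (a3 xor a1)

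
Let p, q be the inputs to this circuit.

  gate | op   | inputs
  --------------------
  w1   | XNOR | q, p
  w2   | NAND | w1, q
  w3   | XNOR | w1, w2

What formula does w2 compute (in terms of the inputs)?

w1 = q XNOR p
w2 = w1 NAND q = (q XNOR p) NAND q

(q XNOR p) NAND q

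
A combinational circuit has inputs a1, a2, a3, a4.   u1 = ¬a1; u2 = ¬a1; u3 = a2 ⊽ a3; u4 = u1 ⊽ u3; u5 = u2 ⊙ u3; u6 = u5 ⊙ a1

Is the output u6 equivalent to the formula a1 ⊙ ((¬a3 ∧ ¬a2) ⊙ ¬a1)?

Yes

u2 = ¬a1
u3 = a2 ⊽ a3
u5 = u2 ⊙ u3 = ¬a1 ⊙ (a2 ⊽ a3)
u6 = u5 ⊙ a1 = (¬a1 ⊙ (a2 ⊽ a3)) ⊙ a1
At a1=0, a2=0, a3=0, a4=0: circuit gives 0, formula gives 0.
At a1=0, a2=0, a3=1, a4=0: circuit gives 1, formula gives 1.
Agrees on all 16 inputs.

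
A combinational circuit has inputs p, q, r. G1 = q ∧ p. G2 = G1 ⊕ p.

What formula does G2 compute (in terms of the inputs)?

G1 = q ∧ p
G2 = G1 ⊕ p = (q ∧ p) ⊕ p

(q ∧ p) ⊕ p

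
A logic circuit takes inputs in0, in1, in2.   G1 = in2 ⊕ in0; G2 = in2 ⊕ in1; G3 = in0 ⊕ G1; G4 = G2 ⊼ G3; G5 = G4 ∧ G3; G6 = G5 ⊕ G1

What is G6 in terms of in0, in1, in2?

G1 = in2 ⊕ in0
G2 = in2 ⊕ in1
G3 = in0 ⊕ G1 = in0 ⊕ (in2 ⊕ in0)
G4 = G2 ⊼ G3 = (in2 ⊕ in1) ⊼ (in0 ⊕ (in2 ⊕ in0))
G5 = G4 ∧ G3 = ((in2 ⊕ in1) ⊼ (in0 ⊕ (in2 ⊕ in0))) ∧ (in0 ⊕ (in2 ⊕ in0))
G6 = G5 ⊕ G1 = (((in2 ⊕ in1) ⊼ (in0 ⊕ (in2 ⊕ in0))) ∧ (in0 ⊕ (in2 ⊕ in0))) ⊕ (in2 ⊕ in0)

(((in2 ⊕ in1) ⊼ (in0 ⊕ (in2 ⊕ in0))) ∧ (in0 ⊕ (in2 ⊕ in0))) ⊕ (in2 ⊕ in0)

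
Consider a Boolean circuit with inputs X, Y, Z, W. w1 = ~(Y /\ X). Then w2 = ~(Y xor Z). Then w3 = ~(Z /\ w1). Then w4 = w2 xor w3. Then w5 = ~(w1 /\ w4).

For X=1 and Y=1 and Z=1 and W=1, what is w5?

w1 = ~(1 /\ 1) = 0
w2 = ~(1 xor 1) = 1
w3 = ~(1 /\ 0) = 1
w4 = 1 xor 1 = 0
w5 = ~(0 /\ 0) = 1

1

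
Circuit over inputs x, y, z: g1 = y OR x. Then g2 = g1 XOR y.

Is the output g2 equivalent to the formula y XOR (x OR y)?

Yes

g1 = y OR x
g2 = g1 XOR y = (y OR x) XOR y
At x=0, y=0, z=0: circuit gives 0, formula gives 0.
At x=1, y=0, z=0: circuit gives 1, formula gives 1.
Agrees on all 8 inputs.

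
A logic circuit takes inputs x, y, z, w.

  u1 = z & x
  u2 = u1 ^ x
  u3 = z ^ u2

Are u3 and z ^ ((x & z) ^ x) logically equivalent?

u1 = z & x
u2 = u1 ^ x = (z & x) ^ x
u3 = z ^ u2 = z ^ ((z & x) ^ x)
At x=0, y=0, z=0, w=0: circuit gives 0, formula gives 0.
At x=0, y=0, z=1, w=0: circuit gives 1, formula gives 1.
Agrees on all 16 inputs.

Yes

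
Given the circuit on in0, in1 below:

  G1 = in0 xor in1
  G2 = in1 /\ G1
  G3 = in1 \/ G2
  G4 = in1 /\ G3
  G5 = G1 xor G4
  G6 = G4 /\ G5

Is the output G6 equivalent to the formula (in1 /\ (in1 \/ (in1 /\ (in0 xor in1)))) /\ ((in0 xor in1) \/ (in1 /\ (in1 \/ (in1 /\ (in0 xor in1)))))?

G1 = in0 xor in1
G2 = in1 /\ G1 = in1 /\ (in0 xor in1)
G3 = in1 \/ G2 = in1 \/ (in1 /\ (in0 xor in1))
G4 = in1 /\ G3 = in1 /\ (in1 \/ (in1 /\ (in0 xor in1)))
G5 = G1 xor G4 = (in0 xor in1) xor (in1 /\ (in1 \/ (in1 /\ (in0 xor in1))))
G6 = G4 /\ G5 = (in1 /\ (in1 \/ (in1 /\ (in0 xor in1)))) /\ ((in0 xor in1) xor (in1 /\ (in1 \/ (in1 /\ (in0 xor in1)))))
At in0=0, in1=1: circuit gives 0, formula gives 1.

No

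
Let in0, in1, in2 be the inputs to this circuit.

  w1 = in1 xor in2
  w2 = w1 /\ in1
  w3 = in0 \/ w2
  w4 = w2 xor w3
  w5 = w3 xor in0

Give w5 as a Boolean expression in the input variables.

w1 = in1 xor in2
w2 = w1 /\ in1 = (in1 xor in2) /\ in1
w3 = in0 \/ w2 = in0 \/ ((in1 xor in2) /\ in1)
w5 = w3 xor in0 = (in0 \/ ((in1 xor in2) /\ in1)) xor in0

(in0 \/ ((in1 xor in2) /\ in1)) xor in0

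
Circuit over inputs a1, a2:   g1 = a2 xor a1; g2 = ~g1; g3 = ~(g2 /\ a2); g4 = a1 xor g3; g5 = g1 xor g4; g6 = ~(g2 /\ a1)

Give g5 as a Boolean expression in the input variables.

(a2 xor a1) xor (a1 xor (~(~(a2 xor a1) /\ a2)))

g1 = a2 xor a1
g2 = ~g1 = ~(a2 xor a1)
g3 = ~(g2 /\ a2) = ~(~(a2 xor a1) /\ a2)
g4 = a1 xor g3 = a1 xor (~(~(a2 xor a1) /\ a2))
g5 = g1 xor g4 = (a2 xor a1) xor (a1 xor (~(~(a2 xor a1) /\ a2)))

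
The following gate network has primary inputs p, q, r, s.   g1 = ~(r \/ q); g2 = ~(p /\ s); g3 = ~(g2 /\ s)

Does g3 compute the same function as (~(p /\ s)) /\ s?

g2 = ~(p /\ s)
g3 = ~(g2 /\ s) = ~((~(p /\ s)) /\ s)
At p=0, q=0, r=0, s=0: circuit gives 1, formula gives 0.

No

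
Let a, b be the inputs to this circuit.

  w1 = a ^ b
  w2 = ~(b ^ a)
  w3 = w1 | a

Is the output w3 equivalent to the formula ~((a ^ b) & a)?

No

w1 = a ^ b
w3 = w1 | a = (a ^ b) | a
At a=0, b=0: circuit gives 0, formula gives 1.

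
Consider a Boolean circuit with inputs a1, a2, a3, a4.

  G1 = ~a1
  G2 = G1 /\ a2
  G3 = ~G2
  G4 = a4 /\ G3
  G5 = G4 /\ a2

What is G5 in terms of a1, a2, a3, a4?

(a4 /\ ~(~a1 /\ a2)) /\ a2

G1 = ~a1
G2 = G1 /\ a2 = ~a1 /\ a2
G3 = ~G2 = ~(~a1 /\ a2)
G4 = a4 /\ G3 = a4 /\ ~(~a1 /\ a2)
G5 = G4 /\ a2 = (a4 /\ ~(~a1 /\ a2)) /\ a2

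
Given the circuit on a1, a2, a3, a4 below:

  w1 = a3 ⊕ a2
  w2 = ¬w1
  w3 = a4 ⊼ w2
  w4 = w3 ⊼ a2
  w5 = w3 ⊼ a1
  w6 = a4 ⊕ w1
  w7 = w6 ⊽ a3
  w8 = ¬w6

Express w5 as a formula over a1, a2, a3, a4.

w1 = a3 ⊕ a2
w2 = ¬w1 = ¬(a3 ⊕ a2)
w3 = a4 ⊼ w2 = a4 ⊼ ¬(a3 ⊕ a2)
w5 = w3 ⊼ a1 = (a4 ⊼ ¬(a3 ⊕ a2)) ⊼ a1

(a4 ⊼ ¬(a3 ⊕ a2)) ⊼ a1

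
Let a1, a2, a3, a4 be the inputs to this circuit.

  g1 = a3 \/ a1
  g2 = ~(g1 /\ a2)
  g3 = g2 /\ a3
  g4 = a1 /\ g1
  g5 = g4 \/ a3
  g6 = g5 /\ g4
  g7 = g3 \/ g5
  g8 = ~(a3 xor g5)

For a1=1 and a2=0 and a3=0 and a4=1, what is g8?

0

g1 = 0 \/ 1 = 1
g4 = 1 /\ 1 = 1
g5 = 1 \/ 0 = 1
g8 = ~(0 xor 1) = 0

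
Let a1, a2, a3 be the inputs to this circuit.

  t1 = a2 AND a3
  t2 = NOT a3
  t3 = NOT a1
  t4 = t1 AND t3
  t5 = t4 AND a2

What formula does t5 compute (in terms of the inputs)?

((a2 AND a3) AND NOT a1) AND a2

t1 = a2 AND a3
t3 = NOT a1
t4 = t1 AND t3 = (a2 AND a3) AND NOT a1
t5 = t4 AND a2 = ((a2 AND a3) AND NOT a1) AND a2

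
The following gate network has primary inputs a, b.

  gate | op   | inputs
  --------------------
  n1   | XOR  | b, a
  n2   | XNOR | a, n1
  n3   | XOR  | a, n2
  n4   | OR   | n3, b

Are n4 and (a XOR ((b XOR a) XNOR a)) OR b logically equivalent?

n1 = b XOR a
n2 = a XNOR n1 = a XNOR (b XOR a)
n3 = a XOR n2 = a XOR (a XNOR (b XOR a))
n4 = n3 OR b = (a XOR (a XNOR (b XOR a))) OR b
At a=1, b=0: circuit gives 0, formula gives 0.
At a=0, b=0: circuit gives 1, formula gives 1.
Agrees on all 4 inputs.

Yes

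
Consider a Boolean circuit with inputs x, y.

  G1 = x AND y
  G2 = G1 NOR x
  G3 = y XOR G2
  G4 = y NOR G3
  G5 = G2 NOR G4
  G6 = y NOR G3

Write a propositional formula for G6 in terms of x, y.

G1 = x AND y
G2 = G1 NOR x = (x AND y) NOR x
G3 = y XOR G2 = y XOR ((x AND y) NOR x)
G6 = y NOR G3 = y NOR (y XOR ((x AND y) NOR x))

y NOR (y XOR ((x AND y) NOR x))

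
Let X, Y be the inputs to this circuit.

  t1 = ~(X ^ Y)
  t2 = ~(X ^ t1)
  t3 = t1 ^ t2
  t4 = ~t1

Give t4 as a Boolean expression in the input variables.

t1 = ~(X ^ Y)
t4 = ~t1 = ~(~(X ^ Y))

~(~(X ^ Y))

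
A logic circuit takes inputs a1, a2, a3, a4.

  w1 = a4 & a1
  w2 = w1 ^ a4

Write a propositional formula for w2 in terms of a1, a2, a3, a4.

(a4 & a1) ^ a4

w1 = a4 & a1
w2 = w1 ^ a4 = (a4 & a1) ^ a4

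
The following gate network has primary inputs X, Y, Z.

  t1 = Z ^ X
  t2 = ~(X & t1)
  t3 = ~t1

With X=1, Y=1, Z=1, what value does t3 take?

t1 = 1 ^ 1 = 0
t3 = ~0 = 1

1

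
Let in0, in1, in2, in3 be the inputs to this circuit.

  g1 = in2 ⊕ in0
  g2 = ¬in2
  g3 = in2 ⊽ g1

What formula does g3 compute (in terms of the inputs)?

in2 ⊽ (in2 ⊕ in0)

g1 = in2 ⊕ in0
g3 = in2 ⊽ g1 = in2 ⊽ (in2 ⊕ in0)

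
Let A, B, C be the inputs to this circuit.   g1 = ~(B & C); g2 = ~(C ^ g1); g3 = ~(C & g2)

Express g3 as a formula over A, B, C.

~(C & (~(C ^ (~(B & C)))))

g1 = ~(B & C)
g2 = ~(C ^ g1) = ~(C ^ (~(B & C)))
g3 = ~(C & g2) = ~(C & (~(C ^ (~(B & C)))))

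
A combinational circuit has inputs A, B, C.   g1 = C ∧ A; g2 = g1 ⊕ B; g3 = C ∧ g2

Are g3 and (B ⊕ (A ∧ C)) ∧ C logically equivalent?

g1 = C ∧ A
g2 = g1 ⊕ B = (C ∧ A) ⊕ B
g3 = C ∧ g2 = C ∧ ((C ∧ A) ⊕ B)
At A=0, B=0, C=0: circuit gives 0, formula gives 0.
At A=0, B=1, C=1: circuit gives 1, formula gives 1.
Agrees on all 8 inputs.

Yes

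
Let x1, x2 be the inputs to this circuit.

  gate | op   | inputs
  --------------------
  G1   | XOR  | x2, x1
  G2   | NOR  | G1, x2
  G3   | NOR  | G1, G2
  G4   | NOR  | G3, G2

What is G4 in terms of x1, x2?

G1 = x2 XOR x1
G2 = G1 NOR x2 = (x2 XOR x1) NOR x2
G3 = G1 NOR G2 = (x2 XOR x1) NOR ((x2 XOR x1) NOR x2)
G4 = G3 NOR G2 = ((x2 XOR x1) NOR ((x2 XOR x1) NOR x2)) NOR ((x2 XOR x1) NOR x2)

((x2 XOR x1) NOR ((x2 XOR x1) NOR x2)) NOR ((x2 XOR x1) NOR x2)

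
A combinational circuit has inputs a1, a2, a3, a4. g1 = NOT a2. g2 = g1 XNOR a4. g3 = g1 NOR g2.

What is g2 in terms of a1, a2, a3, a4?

g1 = NOT a2
g2 = g1 XNOR a4 = NOT a2 XNOR a4

NOT a2 XNOR a4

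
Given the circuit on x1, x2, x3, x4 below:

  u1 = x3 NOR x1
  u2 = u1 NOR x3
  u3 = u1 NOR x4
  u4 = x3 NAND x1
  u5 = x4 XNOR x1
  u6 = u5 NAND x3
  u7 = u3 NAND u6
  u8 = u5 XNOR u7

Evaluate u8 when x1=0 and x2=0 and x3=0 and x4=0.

u1 = 0 NOR 0 = 1
u3 = 1 NOR 0 = 0
u5 = 0 XNOR 0 = 1
u6 = 1 NAND 0 = 1
u7 = 0 NAND 1 = 1
u8 = 1 XNOR 1 = 1

1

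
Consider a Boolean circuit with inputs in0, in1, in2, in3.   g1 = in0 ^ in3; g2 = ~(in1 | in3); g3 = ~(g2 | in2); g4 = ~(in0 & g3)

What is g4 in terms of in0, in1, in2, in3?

~(in0 & (~((~(in1 | in3)) | in2)))

g2 = ~(in1 | in3)
g3 = ~(g2 | in2) = ~((~(in1 | in3)) | in2)
g4 = ~(in0 & g3) = ~(in0 & (~((~(in1 | in3)) | in2)))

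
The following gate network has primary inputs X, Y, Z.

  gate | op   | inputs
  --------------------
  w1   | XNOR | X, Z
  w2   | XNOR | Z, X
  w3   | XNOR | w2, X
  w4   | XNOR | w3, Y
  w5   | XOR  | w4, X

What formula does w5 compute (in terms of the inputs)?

w2 = Z XNOR X
w3 = w2 XNOR X = (Z XNOR X) XNOR X
w4 = w3 XNOR Y = ((Z XNOR X) XNOR X) XNOR Y
w5 = w4 XOR X = (((Z XNOR X) XNOR X) XNOR Y) XOR X

(((Z XNOR X) XNOR X) XNOR Y) XOR X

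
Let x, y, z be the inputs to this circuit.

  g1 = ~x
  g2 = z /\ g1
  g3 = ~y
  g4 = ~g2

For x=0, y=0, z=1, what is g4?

g1 = ~0 = 1
g2 = 1 /\ 1 = 1
g4 = ~1 = 0

0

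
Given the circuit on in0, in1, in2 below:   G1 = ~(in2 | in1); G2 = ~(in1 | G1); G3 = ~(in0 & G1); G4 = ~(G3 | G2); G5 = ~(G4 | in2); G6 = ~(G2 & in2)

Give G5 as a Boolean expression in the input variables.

G1 = ~(in2 | in1)
G2 = ~(in1 | G1) = ~(in1 | (~(in2 | in1)))
G3 = ~(in0 & G1) = ~(in0 & (~(in2 | in1)))
G4 = ~(G3 | G2) = ~((~(in0 & (~(in2 | in1)))) | (~(in1 | (~(in2 | in1)))))
G5 = ~(G4 | in2) = ~((~((~(in0 & (~(in2 | in1)))) | (~(in1 | (~(in2 | in1)))))) | in2)

~((~((~(in0 & (~(in2 | in1)))) | (~(in1 | (~(in2 | in1)))))) | in2)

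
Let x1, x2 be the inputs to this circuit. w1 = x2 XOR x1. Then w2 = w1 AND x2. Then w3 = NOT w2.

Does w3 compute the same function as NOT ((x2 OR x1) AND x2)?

No

w1 = x2 XOR x1
w2 = w1 AND x2 = (x2 XOR x1) AND x2
w3 = NOT w2 = NOT ((x2 XOR x1) AND x2)
At x1=1, x2=1: circuit gives 1, formula gives 0.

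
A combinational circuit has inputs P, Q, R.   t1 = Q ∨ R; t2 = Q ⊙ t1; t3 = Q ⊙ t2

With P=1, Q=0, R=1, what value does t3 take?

t1 = 0 ∨ 1 = 1
t2 = 0 ⊙ 1 = 0
t3 = 0 ⊙ 0 = 1

1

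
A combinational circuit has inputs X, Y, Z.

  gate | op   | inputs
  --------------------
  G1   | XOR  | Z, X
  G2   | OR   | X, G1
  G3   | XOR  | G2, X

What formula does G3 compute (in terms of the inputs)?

(X OR (Z XOR X)) XOR X

G1 = Z XOR X
G2 = X OR G1 = X OR (Z XOR X)
G3 = G2 XOR X = (X OR (Z XOR X)) XOR X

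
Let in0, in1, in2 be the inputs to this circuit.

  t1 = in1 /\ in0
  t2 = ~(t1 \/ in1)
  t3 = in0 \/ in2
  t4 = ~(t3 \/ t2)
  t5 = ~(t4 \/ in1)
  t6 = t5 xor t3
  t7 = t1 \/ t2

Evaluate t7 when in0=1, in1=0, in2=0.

t1 = 0 /\ 1 = 0
t2 = ~(0 \/ 0) = 1
t7 = 0 \/ 1 = 1

1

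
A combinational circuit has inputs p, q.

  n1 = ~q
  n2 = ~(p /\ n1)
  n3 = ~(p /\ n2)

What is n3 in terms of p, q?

~(p /\ (~(p /\ ~q)))

n1 = ~q
n2 = ~(p /\ n1) = ~(p /\ ~q)
n3 = ~(p /\ n2) = ~(p /\ (~(p /\ ~q)))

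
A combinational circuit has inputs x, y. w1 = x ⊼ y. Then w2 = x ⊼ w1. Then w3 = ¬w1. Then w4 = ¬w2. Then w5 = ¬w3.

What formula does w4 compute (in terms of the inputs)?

¬(x ⊼ (x ⊼ y))

w1 = x ⊼ y
w2 = x ⊼ w1 = x ⊼ (x ⊼ y)
w4 = ¬w2 = ¬(x ⊼ (x ⊼ y))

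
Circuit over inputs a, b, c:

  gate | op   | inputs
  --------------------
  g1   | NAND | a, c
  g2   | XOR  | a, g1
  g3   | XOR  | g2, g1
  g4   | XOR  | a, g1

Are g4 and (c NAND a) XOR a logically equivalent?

g1 = a NAND c
g4 = a XOR g1 = a XOR (a NAND c)
At a=1, b=0, c=0: circuit gives 0, formula gives 0.
At a=0, b=0, c=0: circuit gives 1, formula gives 1.
Agrees on all 8 inputs.

Yes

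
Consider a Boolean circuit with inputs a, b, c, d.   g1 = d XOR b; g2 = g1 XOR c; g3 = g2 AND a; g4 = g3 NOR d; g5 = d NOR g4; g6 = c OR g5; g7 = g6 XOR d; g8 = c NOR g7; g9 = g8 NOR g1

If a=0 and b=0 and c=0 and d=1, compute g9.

g1 = 1 XOR 0 = 1
g2 = 1 XOR 0 = 1
g3 = 1 AND 0 = 0
g4 = 0 NOR 1 = 0
g5 = 1 NOR 0 = 0
g6 = 0 OR 0 = 0
g7 = 0 XOR 1 = 1
g8 = 0 NOR 1 = 0
g9 = 0 NOR 1 = 0

0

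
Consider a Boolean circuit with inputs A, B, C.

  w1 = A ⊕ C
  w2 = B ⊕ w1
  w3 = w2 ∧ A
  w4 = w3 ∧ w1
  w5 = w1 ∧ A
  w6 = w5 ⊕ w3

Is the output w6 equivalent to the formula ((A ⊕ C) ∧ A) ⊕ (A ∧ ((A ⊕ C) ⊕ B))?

w1 = A ⊕ C
w2 = B ⊕ w1 = B ⊕ (A ⊕ C)
w3 = w2 ∧ A = (B ⊕ (A ⊕ C)) ∧ A
w5 = w1 ∧ A = (A ⊕ C) ∧ A
w6 = w5 ⊕ w3 = ((A ⊕ C) ∧ A) ⊕ ((B ⊕ (A ⊕ C)) ∧ A)
At A=0, B=0, C=0: circuit gives 0, formula gives 0.
At A=1, B=1, C=0: circuit gives 1, formula gives 1.
Agrees on all 8 inputs.

Yes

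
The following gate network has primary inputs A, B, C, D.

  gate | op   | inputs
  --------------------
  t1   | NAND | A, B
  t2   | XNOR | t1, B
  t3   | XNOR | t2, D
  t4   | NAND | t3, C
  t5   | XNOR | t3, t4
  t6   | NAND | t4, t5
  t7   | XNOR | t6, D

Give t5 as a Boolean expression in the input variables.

t1 = A NAND B
t2 = t1 XNOR B = (A NAND B) XNOR B
t3 = t2 XNOR D = ((A NAND B) XNOR B) XNOR D
t4 = t3 NAND C = (((A NAND B) XNOR B) XNOR D) NAND C
t5 = t3 XNOR t4 = (((A NAND B) XNOR B) XNOR D) XNOR ((((A NAND B) XNOR B) XNOR D) NAND C)

(((A NAND B) XNOR B) XNOR D) XNOR ((((A NAND B) XNOR B) XNOR D) NAND C)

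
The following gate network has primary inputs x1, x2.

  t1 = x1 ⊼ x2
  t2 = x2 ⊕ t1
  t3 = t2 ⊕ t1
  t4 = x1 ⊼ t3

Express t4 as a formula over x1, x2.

x1 ⊼ ((x2 ⊕ (x1 ⊼ x2)) ⊕ (x1 ⊼ x2))

t1 = x1 ⊼ x2
t2 = x2 ⊕ t1 = x2 ⊕ (x1 ⊼ x2)
t3 = t2 ⊕ t1 = (x2 ⊕ (x1 ⊼ x2)) ⊕ (x1 ⊼ x2)
t4 = x1 ⊼ t3 = x1 ⊼ ((x2 ⊕ (x1 ⊼ x2)) ⊕ (x1 ⊼ x2))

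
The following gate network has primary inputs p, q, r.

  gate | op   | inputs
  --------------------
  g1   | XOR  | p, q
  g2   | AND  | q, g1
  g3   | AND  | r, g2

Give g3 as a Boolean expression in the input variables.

g1 = p XOR q
g2 = q AND g1 = q AND (p XOR q)
g3 = r AND g2 = r AND (q AND (p XOR q))

r AND (q AND (p XOR q))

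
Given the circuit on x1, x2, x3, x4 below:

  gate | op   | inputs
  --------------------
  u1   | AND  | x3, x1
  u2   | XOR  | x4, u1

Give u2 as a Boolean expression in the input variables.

u1 = x3 AND x1
u2 = x4 XOR u1 = x4 XOR (x3 AND x1)

x4 XOR (x3 AND x1)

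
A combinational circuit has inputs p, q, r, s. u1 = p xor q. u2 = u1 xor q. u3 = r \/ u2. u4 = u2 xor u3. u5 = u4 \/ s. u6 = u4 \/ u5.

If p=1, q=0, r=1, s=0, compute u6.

0

u1 = 1 xor 0 = 1
u2 = 1 xor 0 = 1
u3 = 1 \/ 1 = 1
u4 = 1 xor 1 = 0
u5 = 0 \/ 0 = 0
u6 = 0 \/ 0 = 0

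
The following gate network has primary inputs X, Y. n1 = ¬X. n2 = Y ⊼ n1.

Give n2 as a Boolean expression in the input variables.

Y ⊼ ¬X

n1 = ¬X
n2 = Y ⊼ n1 = Y ⊼ ¬X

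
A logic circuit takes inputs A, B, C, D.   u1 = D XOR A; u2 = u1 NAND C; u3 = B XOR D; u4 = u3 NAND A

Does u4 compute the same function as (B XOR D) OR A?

No

u3 = B XOR D
u4 = u3 NAND A = (B XOR D) NAND A
At A=0, B=0, C=0, D=0: circuit gives 1, formula gives 0.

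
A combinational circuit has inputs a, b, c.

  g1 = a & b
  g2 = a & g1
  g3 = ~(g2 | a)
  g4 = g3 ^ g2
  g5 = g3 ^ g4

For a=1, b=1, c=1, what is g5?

1

g1 = 1 & 1 = 1
g2 = 1 & 1 = 1
g3 = ~(1 | 1) = 0
g4 = 0 ^ 1 = 1
g5 = 0 ^ 1 = 1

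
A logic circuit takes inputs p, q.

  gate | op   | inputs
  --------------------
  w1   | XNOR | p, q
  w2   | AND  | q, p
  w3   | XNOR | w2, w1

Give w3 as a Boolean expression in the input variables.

(q AND p) XNOR (p XNOR q)

w1 = p XNOR q
w2 = q AND p
w3 = w2 XNOR w1 = (q AND p) XNOR (p XNOR q)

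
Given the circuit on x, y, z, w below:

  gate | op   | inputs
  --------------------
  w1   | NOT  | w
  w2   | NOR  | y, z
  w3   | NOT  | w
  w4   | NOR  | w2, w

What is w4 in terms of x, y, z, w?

(y NOR z) NOR w

w2 = y NOR z
w4 = w2 NOR w = (y NOR z) NOR w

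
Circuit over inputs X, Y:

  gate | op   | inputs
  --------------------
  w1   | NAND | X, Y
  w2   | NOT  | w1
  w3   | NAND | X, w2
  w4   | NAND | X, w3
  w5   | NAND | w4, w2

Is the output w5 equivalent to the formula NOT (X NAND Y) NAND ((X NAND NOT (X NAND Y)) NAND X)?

Yes

w1 = X NAND Y
w2 = NOT w1 = NOT (X NAND Y)
w3 = X NAND w2 = X NAND NOT (X NAND Y)
w4 = X NAND w3 = X NAND (X NAND NOT (X NAND Y))
w5 = w4 NAND w2 = (X NAND (X NAND NOT (X NAND Y))) NAND NOT (X NAND Y)
At X=1, Y=1: circuit gives 0, formula gives 0.
At X=0, Y=0: circuit gives 1, formula gives 1.
Agrees on all 4 inputs.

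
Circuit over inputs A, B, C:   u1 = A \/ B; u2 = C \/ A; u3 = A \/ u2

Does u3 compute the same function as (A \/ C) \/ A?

Yes

u2 = C \/ A
u3 = A \/ u2 = A \/ (C \/ A)
At A=0, B=0, C=0: circuit gives 0, formula gives 0.
At A=0, B=0, C=1: circuit gives 1, formula gives 1.
Agrees on all 8 inputs.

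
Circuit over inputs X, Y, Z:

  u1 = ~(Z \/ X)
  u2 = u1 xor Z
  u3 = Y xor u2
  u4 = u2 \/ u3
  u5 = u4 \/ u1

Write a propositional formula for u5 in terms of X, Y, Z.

u1 = ~(Z \/ X)
u2 = u1 xor Z = (~(Z \/ X)) xor Z
u3 = Y xor u2 = Y xor ((~(Z \/ X)) xor Z)
u4 = u2 \/ u3 = ((~(Z \/ X)) xor Z) \/ (Y xor ((~(Z \/ X)) xor Z))
u5 = u4 \/ u1 = (((~(Z \/ X)) xor Z) \/ (Y xor ((~(Z \/ X)) xor Z))) \/ (~(Z \/ X))

(((~(Z \/ X)) xor Z) \/ (Y xor ((~(Z \/ X)) xor Z))) \/ (~(Z \/ X))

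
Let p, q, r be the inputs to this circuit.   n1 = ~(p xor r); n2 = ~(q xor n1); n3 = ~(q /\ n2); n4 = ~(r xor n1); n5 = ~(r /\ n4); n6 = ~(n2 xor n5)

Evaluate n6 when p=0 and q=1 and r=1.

0

n1 = ~(0 xor 1) = 0
n2 = ~(1 xor 0) = 0
n4 = ~(1 xor 0) = 0
n5 = ~(1 /\ 0) = 1
n6 = ~(0 xor 1) = 0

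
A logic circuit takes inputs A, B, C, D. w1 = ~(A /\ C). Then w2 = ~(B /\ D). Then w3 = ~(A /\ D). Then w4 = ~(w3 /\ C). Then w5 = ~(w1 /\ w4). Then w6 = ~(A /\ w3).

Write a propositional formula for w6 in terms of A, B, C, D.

~(A /\ (~(A /\ D)))

w3 = ~(A /\ D)
w6 = ~(A /\ w3) = ~(A /\ (~(A /\ D)))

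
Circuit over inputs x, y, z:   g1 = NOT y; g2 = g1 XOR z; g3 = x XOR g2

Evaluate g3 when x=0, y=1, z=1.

1

g1 = NOT 1 = 0
g2 = 0 XOR 1 = 1
g3 = 0 XOR 1 = 1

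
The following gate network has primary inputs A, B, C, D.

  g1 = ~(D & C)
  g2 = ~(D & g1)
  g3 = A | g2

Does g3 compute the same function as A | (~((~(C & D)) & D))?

Yes

g1 = ~(D & C)
g2 = ~(D & g1) = ~(D & (~(D & C)))
g3 = A | g2 = A | (~(D & (~(D & C))))
At A=0, B=0, C=0, D=1: circuit gives 0, formula gives 0.
At A=0, B=0, C=0, D=0: circuit gives 1, formula gives 1.
Agrees on all 16 inputs.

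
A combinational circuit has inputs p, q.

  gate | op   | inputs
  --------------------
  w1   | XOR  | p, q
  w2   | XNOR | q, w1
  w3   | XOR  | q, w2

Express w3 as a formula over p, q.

q XOR (q XNOR (p XOR q))

w1 = p XOR q
w2 = q XNOR w1 = q XNOR (p XOR q)
w3 = q XOR w2 = q XOR (q XNOR (p XOR q))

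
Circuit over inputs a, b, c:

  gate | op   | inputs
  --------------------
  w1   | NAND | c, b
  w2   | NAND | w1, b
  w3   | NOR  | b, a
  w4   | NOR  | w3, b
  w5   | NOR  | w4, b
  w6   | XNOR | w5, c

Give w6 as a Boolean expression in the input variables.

(((b NOR a) NOR b) NOR b) XNOR c

w3 = b NOR a
w4 = w3 NOR b = (b NOR a) NOR b
w5 = w4 NOR b = ((b NOR a) NOR b) NOR b
w6 = w5 XNOR c = (((b NOR a) NOR b) NOR b) XNOR c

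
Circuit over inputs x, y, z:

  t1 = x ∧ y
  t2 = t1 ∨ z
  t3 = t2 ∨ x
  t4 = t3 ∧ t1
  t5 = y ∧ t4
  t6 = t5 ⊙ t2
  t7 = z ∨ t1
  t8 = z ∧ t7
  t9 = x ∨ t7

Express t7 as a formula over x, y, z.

z ∨ (x ∧ y)

t1 = x ∧ y
t7 = z ∨ t1 = z ∨ (x ∧ y)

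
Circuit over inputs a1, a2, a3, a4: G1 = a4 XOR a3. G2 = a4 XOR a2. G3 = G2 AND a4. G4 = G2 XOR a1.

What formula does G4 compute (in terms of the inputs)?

(a4 XOR a2) XOR a1

G2 = a4 XOR a2
G4 = G2 XOR a1 = (a4 XOR a2) XOR a1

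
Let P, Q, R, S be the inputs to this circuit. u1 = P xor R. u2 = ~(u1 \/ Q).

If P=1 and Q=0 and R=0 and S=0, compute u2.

0

u1 = 1 xor 0 = 1
u2 = ~(1 \/ 0) = 0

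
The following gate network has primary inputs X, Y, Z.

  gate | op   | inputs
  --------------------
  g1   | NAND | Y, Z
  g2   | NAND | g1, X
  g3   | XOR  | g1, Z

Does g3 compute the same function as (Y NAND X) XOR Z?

No

g1 = Y NAND Z
g3 = g1 XOR Z = (Y NAND Z) XOR Z
At X=0, Y=1, Z=1: circuit gives 1, formula gives 0.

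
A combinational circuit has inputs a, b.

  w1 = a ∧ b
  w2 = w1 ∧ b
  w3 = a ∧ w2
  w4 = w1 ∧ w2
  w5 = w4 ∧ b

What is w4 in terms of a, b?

(a ∧ b) ∧ ((a ∧ b) ∧ b)

w1 = a ∧ b
w2 = w1 ∧ b = (a ∧ b) ∧ b
w4 = w1 ∧ w2 = (a ∧ b) ∧ ((a ∧ b) ∧ b)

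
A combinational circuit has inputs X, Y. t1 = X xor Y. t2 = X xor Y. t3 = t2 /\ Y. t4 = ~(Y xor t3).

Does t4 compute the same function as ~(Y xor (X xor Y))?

No

t2 = X xor Y
t3 = t2 /\ Y = (X xor Y) /\ Y
t4 = ~(Y xor t3) = ~(Y xor ((X xor Y) /\ Y))
At X=1, Y=0: circuit gives 1, formula gives 0.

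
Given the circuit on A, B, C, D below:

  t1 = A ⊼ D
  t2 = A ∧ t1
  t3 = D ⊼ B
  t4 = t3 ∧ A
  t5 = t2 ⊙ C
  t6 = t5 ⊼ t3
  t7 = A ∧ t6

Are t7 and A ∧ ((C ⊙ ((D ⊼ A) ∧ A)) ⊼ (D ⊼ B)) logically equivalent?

Yes

t1 = A ⊼ D
t2 = A ∧ t1 = A ∧ (A ⊼ D)
t3 = D ⊼ B
t5 = t2 ⊙ C = (A ∧ (A ⊼ D)) ⊙ C
t6 = t5 ⊼ t3 = ((A ∧ (A ⊼ D)) ⊙ C) ⊼ (D ⊼ B)
t7 = A ∧ t6 = A ∧ (((A ∧ (A ⊼ D)) ⊙ C) ⊼ (D ⊼ B))
At A=0, B=0, C=0, D=0: circuit gives 0, formula gives 0.
At A=1, B=0, C=0, D=0: circuit gives 1, formula gives 1.
Agrees on all 16 inputs.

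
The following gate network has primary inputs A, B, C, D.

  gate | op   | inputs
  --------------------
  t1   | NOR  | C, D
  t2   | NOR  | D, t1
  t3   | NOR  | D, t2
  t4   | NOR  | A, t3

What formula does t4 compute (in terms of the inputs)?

A NOR (D NOR (D NOR (C NOR D)))

t1 = C NOR D
t2 = D NOR t1 = D NOR (C NOR D)
t3 = D NOR t2 = D NOR (D NOR (C NOR D))
t4 = A NOR t3 = A NOR (D NOR (D NOR (C NOR D)))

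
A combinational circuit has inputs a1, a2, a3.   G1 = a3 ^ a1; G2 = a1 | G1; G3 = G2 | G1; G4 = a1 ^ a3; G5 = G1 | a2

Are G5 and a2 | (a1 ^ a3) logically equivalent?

G1 = a3 ^ a1
G5 = G1 | a2 = (a3 ^ a1) | a2
At a1=0, a2=0, a3=0: circuit gives 0, formula gives 0.
At a1=0, a2=0, a3=1: circuit gives 1, formula gives 1.
Agrees on all 8 inputs.

Yes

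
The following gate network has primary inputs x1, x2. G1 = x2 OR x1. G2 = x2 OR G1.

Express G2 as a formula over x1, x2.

x2 OR (x2 OR x1)

G1 = x2 OR x1
G2 = x2 OR G1 = x2 OR (x2 OR x1)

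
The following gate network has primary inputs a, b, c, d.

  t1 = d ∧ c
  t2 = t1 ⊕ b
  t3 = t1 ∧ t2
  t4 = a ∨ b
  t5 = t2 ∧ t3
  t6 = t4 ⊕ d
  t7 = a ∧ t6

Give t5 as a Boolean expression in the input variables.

t1 = d ∧ c
t2 = t1 ⊕ b = (d ∧ c) ⊕ b
t3 = t1 ∧ t2 = (d ∧ c) ∧ ((d ∧ c) ⊕ b)
t5 = t2 ∧ t3 = ((d ∧ c) ⊕ b) ∧ ((d ∧ c) ∧ ((d ∧ c) ⊕ b))

((d ∧ c) ⊕ b) ∧ ((d ∧ c) ∧ ((d ∧ c) ⊕ b))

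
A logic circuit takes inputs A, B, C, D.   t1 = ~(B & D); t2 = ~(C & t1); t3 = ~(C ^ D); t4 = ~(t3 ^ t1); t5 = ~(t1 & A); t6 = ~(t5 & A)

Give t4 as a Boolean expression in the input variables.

t1 = ~(B & D)
t3 = ~(C ^ D)
t4 = ~(t3 ^ t1) = ~((~(C ^ D)) ^ (~(B & D)))

~((~(C ^ D)) ^ (~(B & D)))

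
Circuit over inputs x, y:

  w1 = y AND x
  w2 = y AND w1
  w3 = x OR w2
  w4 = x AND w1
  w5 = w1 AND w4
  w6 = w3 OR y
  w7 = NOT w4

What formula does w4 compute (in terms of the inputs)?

w1 = y AND x
w4 = x AND w1 = x AND (y AND x)

x AND (y AND x)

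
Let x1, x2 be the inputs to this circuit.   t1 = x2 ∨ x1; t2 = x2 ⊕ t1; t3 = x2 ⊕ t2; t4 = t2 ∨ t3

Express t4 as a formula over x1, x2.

t1 = x2 ∨ x1
t2 = x2 ⊕ t1 = x2 ⊕ (x2 ∨ x1)
t3 = x2 ⊕ t2 = x2 ⊕ (x2 ⊕ (x2 ∨ x1))
t4 = t2 ∨ t3 = (x2 ⊕ (x2 ∨ x1)) ∨ (x2 ⊕ (x2 ⊕ (x2 ∨ x1)))

(x2 ⊕ (x2 ∨ x1)) ∨ (x2 ⊕ (x2 ⊕ (x2 ∨ x1)))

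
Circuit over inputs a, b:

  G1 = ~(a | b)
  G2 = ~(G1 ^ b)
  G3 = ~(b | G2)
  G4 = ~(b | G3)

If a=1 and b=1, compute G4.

0

G1 = ~(1 | 1) = 0
G2 = ~(0 ^ 1) = 0
G3 = ~(1 | 0) = 0
G4 = ~(1 | 0) = 0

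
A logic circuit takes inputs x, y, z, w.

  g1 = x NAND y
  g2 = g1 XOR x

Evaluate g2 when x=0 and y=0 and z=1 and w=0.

g1 = 0 NAND 0 = 1
g2 = 1 XOR 0 = 1

1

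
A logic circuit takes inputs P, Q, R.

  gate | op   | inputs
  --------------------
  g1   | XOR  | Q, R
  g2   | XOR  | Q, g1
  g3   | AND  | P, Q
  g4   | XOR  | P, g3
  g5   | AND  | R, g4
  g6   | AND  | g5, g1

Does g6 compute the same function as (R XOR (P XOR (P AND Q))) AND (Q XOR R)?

g1 = Q XOR R
g3 = P AND Q
g4 = P XOR g3 = P XOR (P AND Q)
g5 = R AND g4 = R AND (P XOR (P AND Q))
g6 = g5 AND g1 = (R AND (P XOR (P AND Q))) AND (Q XOR R)
At P=0, Q=0, R=1: circuit gives 0, formula gives 1.

No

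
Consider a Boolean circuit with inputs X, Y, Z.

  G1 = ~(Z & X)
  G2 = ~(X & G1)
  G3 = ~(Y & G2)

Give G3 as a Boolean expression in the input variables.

G1 = ~(Z & X)
G2 = ~(X & G1) = ~(X & (~(Z & X)))
G3 = ~(Y & G2) = ~(Y & (~(X & (~(Z & X)))))

~(Y & (~(X & (~(Z & X)))))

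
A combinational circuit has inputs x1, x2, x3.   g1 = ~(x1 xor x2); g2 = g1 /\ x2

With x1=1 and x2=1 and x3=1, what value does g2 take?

g1 = ~(1 xor 1) = 1
g2 = 1 /\ 1 = 1

1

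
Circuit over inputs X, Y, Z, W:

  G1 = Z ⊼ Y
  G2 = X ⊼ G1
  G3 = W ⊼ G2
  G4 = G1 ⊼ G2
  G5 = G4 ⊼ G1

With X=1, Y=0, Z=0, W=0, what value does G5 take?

0

G1 = 0 ⊼ 0 = 1
G2 = 1 ⊼ 1 = 0
G4 = 1 ⊼ 0 = 1
G5 = 1 ⊼ 1 = 0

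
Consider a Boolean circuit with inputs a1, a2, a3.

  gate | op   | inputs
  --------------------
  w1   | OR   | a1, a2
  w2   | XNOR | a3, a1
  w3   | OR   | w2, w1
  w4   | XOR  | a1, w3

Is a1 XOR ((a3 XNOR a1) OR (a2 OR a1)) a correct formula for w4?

w1 = a1 OR a2
w2 = a3 XNOR a1
w3 = w2 OR w1 = (a3 XNOR a1) OR (a1 OR a2)
w4 = a1 XOR w3 = a1 XOR ((a3 XNOR a1) OR (a1 OR a2))
At a1=0, a2=0, a3=1: circuit gives 0, formula gives 0.
At a1=0, a2=0, a3=0: circuit gives 1, formula gives 1.
Agrees on all 8 inputs.

Yes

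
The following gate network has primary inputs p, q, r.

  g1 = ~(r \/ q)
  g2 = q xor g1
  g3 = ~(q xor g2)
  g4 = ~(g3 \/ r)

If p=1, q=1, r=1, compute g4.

g1 = ~(1 \/ 1) = 0
g2 = 1 xor 0 = 1
g3 = ~(1 xor 1) = 1
g4 = ~(1 \/ 1) = 0

0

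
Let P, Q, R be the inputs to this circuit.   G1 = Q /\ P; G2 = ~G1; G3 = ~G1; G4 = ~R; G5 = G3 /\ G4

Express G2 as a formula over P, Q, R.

~(Q /\ P)

G1 = Q /\ P
G2 = ~G1 = ~(Q /\ P)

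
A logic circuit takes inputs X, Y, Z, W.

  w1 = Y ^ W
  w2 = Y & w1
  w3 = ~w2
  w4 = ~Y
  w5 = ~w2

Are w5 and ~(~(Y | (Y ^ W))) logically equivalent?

No

w1 = Y ^ W
w2 = Y & w1 = Y & (Y ^ W)
w5 = ~w2 = ~(Y & (Y ^ W))
At X=0, Y=0, Z=0, W=0: circuit gives 1, formula gives 0.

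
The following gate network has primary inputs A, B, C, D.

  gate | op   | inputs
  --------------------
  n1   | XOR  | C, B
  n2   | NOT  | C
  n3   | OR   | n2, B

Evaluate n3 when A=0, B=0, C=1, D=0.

n2 = NOT 1 = 0
n3 = 0 OR 0 = 0

0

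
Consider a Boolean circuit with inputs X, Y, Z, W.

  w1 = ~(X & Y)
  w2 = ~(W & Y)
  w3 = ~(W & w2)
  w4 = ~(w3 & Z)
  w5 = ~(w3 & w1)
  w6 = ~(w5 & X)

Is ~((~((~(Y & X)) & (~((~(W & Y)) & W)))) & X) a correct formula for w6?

w1 = ~(X & Y)
w2 = ~(W & Y)
w3 = ~(W & w2) = ~(W & (~(W & Y)))
w5 = ~(w3 & w1) = ~((~(W & (~(W & Y)))) & (~(X & Y)))
w6 = ~(w5 & X) = ~((~((~(W & (~(W & Y)))) & (~(X & Y)))) & X)
At X=1, Y=0, Z=0, W=1: circuit gives 0, formula gives 0.
At X=0, Y=0, Z=0, W=0: circuit gives 1, formula gives 1.
Agrees on all 16 inputs.

Yes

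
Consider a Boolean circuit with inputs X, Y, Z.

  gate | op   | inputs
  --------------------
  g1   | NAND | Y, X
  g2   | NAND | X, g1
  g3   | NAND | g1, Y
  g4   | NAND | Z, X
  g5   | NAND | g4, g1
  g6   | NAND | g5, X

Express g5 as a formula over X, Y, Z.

g1 = Y NAND X
g4 = Z NAND X
g5 = g4 NAND g1 = (Z NAND X) NAND (Y NAND X)

(Z NAND X) NAND (Y NAND X)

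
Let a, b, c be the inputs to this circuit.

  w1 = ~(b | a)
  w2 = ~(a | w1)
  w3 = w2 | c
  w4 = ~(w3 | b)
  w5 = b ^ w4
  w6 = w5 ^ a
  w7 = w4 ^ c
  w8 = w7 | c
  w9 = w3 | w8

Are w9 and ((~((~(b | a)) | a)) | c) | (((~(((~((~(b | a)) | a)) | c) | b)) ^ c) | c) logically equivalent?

w1 = ~(b | a)
w2 = ~(a | w1) = ~(a | (~(b | a)))
w3 = w2 | c = (~(a | (~(b | a)))) | c
w4 = ~(w3 | b) = ~(((~(a | (~(b | a)))) | c) | b)
w7 = w4 ^ c = (~(((~(a | (~(b | a)))) | c) | b)) ^ c
w8 = w7 | c = ((~(((~(a | (~(b | a)))) | c) | b)) ^ c) | c
w9 = w3 | w8 = ((~(a | (~(b | a)))) | c) | (((~(((~(a | (~(b | a)))) | c) | b)) ^ c) | c)
At a=1, b=1, c=0: circuit gives 0, formula gives 0.
At a=0, b=0, c=0: circuit gives 1, formula gives 1.
Agrees on all 8 inputs.

Yes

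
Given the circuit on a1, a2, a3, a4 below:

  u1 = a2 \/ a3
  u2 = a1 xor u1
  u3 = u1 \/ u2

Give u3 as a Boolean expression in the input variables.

(a2 \/ a3) \/ (a1 xor (a2 \/ a3))

u1 = a2 \/ a3
u2 = a1 xor u1 = a1 xor (a2 \/ a3)
u3 = u1 \/ u2 = (a2 \/ a3) \/ (a1 xor (a2 \/ a3))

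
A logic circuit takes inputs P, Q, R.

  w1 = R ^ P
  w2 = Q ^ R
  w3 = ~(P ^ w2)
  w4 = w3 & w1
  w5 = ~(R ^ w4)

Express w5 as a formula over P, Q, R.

w1 = R ^ P
w2 = Q ^ R
w3 = ~(P ^ w2) = ~(P ^ (Q ^ R))
w4 = w3 & w1 = (~(P ^ (Q ^ R))) & (R ^ P)
w5 = ~(R ^ w4) = ~(R ^ ((~(P ^ (Q ^ R))) & (R ^ P)))

~(R ^ ((~(P ^ (Q ^ R))) & (R ^ P)))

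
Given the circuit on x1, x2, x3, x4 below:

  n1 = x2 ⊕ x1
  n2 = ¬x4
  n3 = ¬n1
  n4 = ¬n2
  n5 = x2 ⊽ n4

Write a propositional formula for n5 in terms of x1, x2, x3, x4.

x2 ⊽ ¬¬x4

n2 = ¬x4
n4 = ¬n2 = ¬¬x4
n5 = x2 ⊽ n4 = x2 ⊽ ¬¬x4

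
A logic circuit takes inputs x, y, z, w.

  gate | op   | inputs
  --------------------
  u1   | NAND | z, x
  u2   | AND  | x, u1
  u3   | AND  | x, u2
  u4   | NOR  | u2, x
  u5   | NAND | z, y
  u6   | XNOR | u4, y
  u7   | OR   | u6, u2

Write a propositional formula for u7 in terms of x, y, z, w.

u1 = z NAND x
u2 = x AND u1 = x AND (z NAND x)
u4 = u2 NOR x = (x AND (z NAND x)) NOR x
u6 = u4 XNOR y = ((x AND (z NAND x)) NOR x) XNOR y
u7 = u6 OR u2 = (((x AND (z NAND x)) NOR x) XNOR y) OR (x AND (z NAND x))

(((x AND (z NAND x)) NOR x) XNOR y) OR (x AND (z NAND x))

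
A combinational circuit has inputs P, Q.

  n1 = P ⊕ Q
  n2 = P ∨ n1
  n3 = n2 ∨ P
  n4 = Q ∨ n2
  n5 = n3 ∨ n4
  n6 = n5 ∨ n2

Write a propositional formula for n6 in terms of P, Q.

n1 = P ⊕ Q
n2 = P ∨ n1 = P ∨ (P ⊕ Q)
n3 = n2 ∨ P = (P ∨ (P ⊕ Q)) ∨ P
n4 = Q ∨ n2 = Q ∨ (P ∨ (P ⊕ Q))
n5 = n3 ∨ n4 = ((P ∨ (P ⊕ Q)) ∨ P) ∨ (Q ∨ (P ∨ (P ⊕ Q)))
n6 = n5 ∨ n2 = (((P ∨ (P ⊕ Q)) ∨ P) ∨ (Q ∨ (P ∨ (P ⊕ Q)))) ∨ (P ∨ (P ⊕ Q))

(((P ∨ (P ⊕ Q)) ∨ P) ∨ (Q ∨ (P ∨ (P ⊕ Q)))) ∨ (P ∨ (P ⊕ Q))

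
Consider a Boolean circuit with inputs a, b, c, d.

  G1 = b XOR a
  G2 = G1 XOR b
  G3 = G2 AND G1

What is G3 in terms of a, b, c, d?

((b XOR a) XOR b) AND (b XOR a)

G1 = b XOR a
G2 = G1 XOR b = (b XOR a) XOR b
G3 = G2 AND G1 = ((b XOR a) XOR b) AND (b XOR a)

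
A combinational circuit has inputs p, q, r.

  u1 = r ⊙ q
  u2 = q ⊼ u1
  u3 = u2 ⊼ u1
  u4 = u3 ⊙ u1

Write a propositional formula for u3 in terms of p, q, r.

(q ⊼ (r ⊙ q)) ⊼ (r ⊙ q)

u1 = r ⊙ q
u2 = q ⊼ u1 = q ⊼ (r ⊙ q)
u3 = u2 ⊼ u1 = (q ⊼ (r ⊙ q)) ⊼ (r ⊙ q)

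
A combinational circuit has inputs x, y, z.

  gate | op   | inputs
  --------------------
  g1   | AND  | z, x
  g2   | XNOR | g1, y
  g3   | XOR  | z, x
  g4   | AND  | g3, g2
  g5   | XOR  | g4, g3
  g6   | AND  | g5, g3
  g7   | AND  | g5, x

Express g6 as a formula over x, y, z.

(((z XOR x) AND ((z AND x) XNOR y)) XOR (z XOR x)) AND (z XOR x)

g1 = z AND x
g2 = g1 XNOR y = (z AND x) XNOR y
g3 = z XOR x
g4 = g3 AND g2 = (z XOR x) AND ((z AND x) XNOR y)
g5 = g4 XOR g3 = ((z XOR x) AND ((z AND x) XNOR y)) XOR (z XOR x)
g6 = g5 AND g3 = (((z XOR x) AND ((z AND x) XNOR y)) XOR (z XOR x)) AND (z XOR x)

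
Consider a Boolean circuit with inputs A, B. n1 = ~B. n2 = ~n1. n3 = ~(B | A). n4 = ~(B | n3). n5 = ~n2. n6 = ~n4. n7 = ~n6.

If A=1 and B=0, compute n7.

1

n3 = ~(0 | 1) = 0
n4 = ~(0 | 0) = 1
n6 = ~1 = 0
n7 = ~0 = 1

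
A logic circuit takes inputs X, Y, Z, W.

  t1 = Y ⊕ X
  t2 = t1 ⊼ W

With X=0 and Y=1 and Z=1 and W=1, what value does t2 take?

t1 = 1 ⊕ 0 = 1
t2 = 1 ⊼ 1 = 0

0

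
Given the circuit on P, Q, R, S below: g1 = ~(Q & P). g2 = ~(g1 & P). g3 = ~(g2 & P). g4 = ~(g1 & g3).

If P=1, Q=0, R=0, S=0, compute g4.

0

g1 = ~(0 & 1) = 1
g2 = ~(1 & 1) = 0
g3 = ~(0 & 1) = 1
g4 = ~(1 & 1) = 0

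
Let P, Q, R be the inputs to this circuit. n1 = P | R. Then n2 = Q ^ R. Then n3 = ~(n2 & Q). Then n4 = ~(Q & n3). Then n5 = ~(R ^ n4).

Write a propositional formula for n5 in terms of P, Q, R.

n2 = Q ^ R
n3 = ~(n2 & Q) = ~((Q ^ R) & Q)
n4 = ~(Q & n3) = ~(Q & (~((Q ^ R) & Q)))
n5 = ~(R ^ n4) = ~(R ^ (~(Q & (~((Q ^ R) & Q)))))

~(R ^ (~(Q & (~((Q ^ R) & Q)))))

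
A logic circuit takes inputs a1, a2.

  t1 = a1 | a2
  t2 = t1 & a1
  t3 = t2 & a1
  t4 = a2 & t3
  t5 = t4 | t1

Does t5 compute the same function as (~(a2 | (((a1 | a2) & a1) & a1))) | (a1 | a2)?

No

t1 = a1 | a2
t2 = t1 & a1 = (a1 | a2) & a1
t3 = t2 & a1 = ((a1 | a2) & a1) & a1
t4 = a2 & t3 = a2 & (((a1 | a2) & a1) & a1)
t5 = t4 | t1 = (a2 & (((a1 | a2) & a1) & a1)) | (a1 | a2)
At a1=0, a2=0: circuit gives 0, formula gives 1.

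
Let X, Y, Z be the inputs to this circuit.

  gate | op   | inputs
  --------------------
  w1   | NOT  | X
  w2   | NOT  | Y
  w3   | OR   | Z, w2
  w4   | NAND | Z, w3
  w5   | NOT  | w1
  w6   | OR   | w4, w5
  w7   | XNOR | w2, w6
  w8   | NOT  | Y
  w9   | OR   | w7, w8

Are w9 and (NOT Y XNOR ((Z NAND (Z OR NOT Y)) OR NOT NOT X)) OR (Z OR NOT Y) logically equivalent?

No

w1 = NOT X
w2 = NOT Y
w3 = Z OR w2 = Z OR NOT Y
w4 = Z NAND w3 = Z NAND (Z OR NOT Y)
w5 = NOT w1 = NOT NOT X
w6 = w4 OR w5 = (Z NAND (Z OR NOT Y)) OR NOT NOT X
w7 = w2 XNOR w6 = NOT Y XNOR ((Z NAND (Z OR NOT Y)) OR NOT NOT X)
w8 = NOT Y
w9 = w7 OR w8 = (NOT Y XNOR ((Z NAND (Z OR NOT Y)) OR NOT NOT X)) OR NOT Y
At X=1, Y=1, Z=1: circuit gives 0, formula gives 1.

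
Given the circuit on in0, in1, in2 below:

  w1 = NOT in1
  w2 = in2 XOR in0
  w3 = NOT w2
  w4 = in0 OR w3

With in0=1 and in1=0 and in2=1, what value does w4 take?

1

w2 = 1 XOR 1 = 0
w3 = NOT 0 = 1
w4 = 1 OR 1 = 1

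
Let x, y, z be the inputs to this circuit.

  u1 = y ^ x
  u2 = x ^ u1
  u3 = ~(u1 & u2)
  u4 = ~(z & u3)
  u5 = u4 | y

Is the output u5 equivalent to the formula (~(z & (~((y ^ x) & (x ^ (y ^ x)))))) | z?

No

u1 = y ^ x
u2 = x ^ u1 = x ^ (y ^ x)
u3 = ~(u1 & u2) = ~((y ^ x) & (x ^ (y ^ x)))
u4 = ~(z & u3) = ~(z & (~((y ^ x) & (x ^ (y ^ x)))))
u5 = u4 | y = (~(z & (~((y ^ x) & (x ^ (y ^ x)))))) | y
At x=0, y=0, z=1: circuit gives 0, formula gives 1.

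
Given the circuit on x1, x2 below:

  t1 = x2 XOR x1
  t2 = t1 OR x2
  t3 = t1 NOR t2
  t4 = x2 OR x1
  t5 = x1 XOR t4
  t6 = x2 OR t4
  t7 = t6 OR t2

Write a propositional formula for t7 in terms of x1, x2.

t1 = x2 XOR x1
t2 = t1 OR x2 = (x2 XOR x1) OR x2
t4 = x2 OR x1
t6 = x2 OR t4 = x2 OR (x2 OR x1)
t7 = t6 OR t2 = (x2 OR (x2 OR x1)) OR ((x2 XOR x1) OR x2)

(x2 OR (x2 OR x1)) OR ((x2 XOR x1) OR x2)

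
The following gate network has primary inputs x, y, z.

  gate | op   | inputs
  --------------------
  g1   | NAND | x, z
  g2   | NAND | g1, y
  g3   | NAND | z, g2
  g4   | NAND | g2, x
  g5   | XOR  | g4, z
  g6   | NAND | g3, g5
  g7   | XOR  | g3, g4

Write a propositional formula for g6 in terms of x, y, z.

g1 = x NAND z
g2 = g1 NAND y = (x NAND z) NAND y
g3 = z NAND g2 = z NAND ((x NAND z) NAND y)
g4 = g2 NAND x = ((x NAND z) NAND y) NAND x
g5 = g4 XOR z = (((x NAND z) NAND y) NAND x) XOR z
g6 = g3 NAND g5 = (z NAND ((x NAND z) NAND y)) NAND ((((x NAND z) NAND y) NAND x) XOR z)

(z NAND ((x NAND z) NAND y)) NAND ((((x NAND z) NAND y) NAND x) XOR z)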